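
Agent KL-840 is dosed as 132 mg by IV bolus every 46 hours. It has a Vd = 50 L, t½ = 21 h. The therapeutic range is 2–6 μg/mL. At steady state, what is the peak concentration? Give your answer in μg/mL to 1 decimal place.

3.4 μg/mL

τ/t½ = 46/21 ≈ 2.1905, so fraction remaining f = (1/2)^(46/21) ≈ 0.2191.
At steady state, accumulation factor R = 1/(1 − e^(−kτ)) ≈ 1.2806.
Single-dose peak C₀ = D/Vd = 132/50 ≈ 2.640 μg/mL.
Steady-state peak Cmax,ss = C₀·R ≈ 2.640 × 1.2806 ≈ 3.381 μg/mL.
Peak 3.4 μg/mL vs MTC 6 μg/mL: below toxic threshold.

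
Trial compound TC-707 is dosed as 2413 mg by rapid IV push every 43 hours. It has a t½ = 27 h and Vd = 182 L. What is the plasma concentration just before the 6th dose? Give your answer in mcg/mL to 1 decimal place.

f = (1/2)^(τ/t½) = (1/2)^(43/27) ≈ 0.3316.
C₀ = D/Vd = 2413/182 ≈ 13.258 mcg/mL.
Before the 6th dose, 5 doses have been given. Superposition: Cmin = C₀·(f + f² + … + f^5).
≈ 13.258 × (0.3316 + 0.1100 + 0.0365 + 0.0121 + 0.0040) ≈ 13.258 × 0.4942 ≈ 6.552 mcg/mL.

6.6 mcg/mL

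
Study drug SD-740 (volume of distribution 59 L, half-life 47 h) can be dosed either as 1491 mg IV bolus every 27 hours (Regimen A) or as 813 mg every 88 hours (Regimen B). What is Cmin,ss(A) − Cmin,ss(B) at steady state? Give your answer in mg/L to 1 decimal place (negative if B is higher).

Regimen A: f = (1/2)^(27/47) ≈ 0.6715; Cmin,ss = (1491/59)·f/(1−f) ≈ 51.658 mg/L.
Regimen B: f = (1/2)^(88/47) ≈ 0.2731; Cmin,ss = (813/59)·f/(1−f) ≈ 5.177 mg/L.
Difference ≈ 51.658 − 5.177 ≈ 46.481 mg/L.

46.5 mg/L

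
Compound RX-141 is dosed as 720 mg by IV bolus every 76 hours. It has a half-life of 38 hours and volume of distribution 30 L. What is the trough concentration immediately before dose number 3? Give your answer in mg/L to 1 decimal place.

f = (1/2)^(τ/t½) = (1/2)^(76/38) ≈ 0.2500.
C₀ = D/Vd = 720/30 ≈ 24.000 mg/L.
Before the 3rd dose, 2 doses have been given. Superposition: Cmin = C₀·(f + f²).
≈ 24.000 × (0.2500 + 0.0625) ≈ 24.000 × 0.3125 ≈ 7.500 mg/L.

7.5 mg/L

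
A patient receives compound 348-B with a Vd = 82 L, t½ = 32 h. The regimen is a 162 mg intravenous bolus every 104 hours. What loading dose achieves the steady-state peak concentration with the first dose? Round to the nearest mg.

181 mg

f = (1/2)^(104/32) ≈ 0.105112; accumulation ratio R = 1/(1−f) ≈ 1.11746.
Loading dose to hit Cmax,ss on first dose: D_load = D_maint·R ≈ 162 × 1.11746 ≈ 181.03 mg.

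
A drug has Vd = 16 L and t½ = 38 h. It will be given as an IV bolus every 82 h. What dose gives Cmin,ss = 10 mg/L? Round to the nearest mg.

554 mg

τ/t½ = 82/38 ≈ 2.1579, so f = (1/2)^(82/38) ≈ 0.224083.
Cmin,ss = (D/Vd)·f/(1−f), so D = Cmin,ss·Vd·(1−f)/f.
D = 10 × 16 × (1−f)/f ≈ 10 × 16 × 3.46263 ≈ 554.02 mg.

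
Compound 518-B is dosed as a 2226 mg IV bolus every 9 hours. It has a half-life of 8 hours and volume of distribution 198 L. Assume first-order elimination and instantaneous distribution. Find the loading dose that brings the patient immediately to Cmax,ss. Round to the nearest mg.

f = (1/2)^(9/8) ≈ 0.458502; accumulation ratio R = 1/(1−f) ≈ 1.84673.
Loading dose to hit Cmax,ss on first dose: D_load = D_maint·R ≈ 2226 × 1.84673 ≈ 4110.82 mg.

4111 mg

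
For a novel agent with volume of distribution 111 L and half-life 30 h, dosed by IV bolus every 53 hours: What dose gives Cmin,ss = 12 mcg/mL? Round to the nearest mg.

τ/t½ = 53/30 ≈ 1.7667, so f = (1/2)^(53/30) ≈ 0.293887.
Cmin,ss = (D/Vd)·f/(1−f), so D = Cmin,ss·Vd·(1−f)/f.
D = 12 × 111 × (1−f)/f ≈ 12 × 111 × 2.40267 ≈ 3200.36 mg.

3200 mg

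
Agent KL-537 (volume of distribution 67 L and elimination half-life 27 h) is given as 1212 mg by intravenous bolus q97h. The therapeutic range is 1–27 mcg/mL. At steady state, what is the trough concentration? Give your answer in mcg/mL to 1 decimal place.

1.6 mcg/mL

k = ln2/t½ = ln2/27 ≈ 0.025672 h⁻¹; fraction remaining f = e^(−kτ) = e^(−0.025672×97) ≈ 0.0829.
Accumulation ratio R = 1/(1 − f) ≈ 1/0.9171 ≈ 1.0904.
Single-dose peak C₀ = D/Vd = 1212/67 ≈ 18.090 mcg/mL.
Cmax,ss = C₀/(1 − f) ≈ 18.090/0.9171 ≈ 19.725 mcg/mL.
One interval later, Cmin,ss = Cmax,ss·e^(−kτ) ≈ 19.725 × 0.0829 ≈ 1.635 mcg/mL.
Trough 1.6 mcg/mL vs MEC 1 mcg/mL: adequate.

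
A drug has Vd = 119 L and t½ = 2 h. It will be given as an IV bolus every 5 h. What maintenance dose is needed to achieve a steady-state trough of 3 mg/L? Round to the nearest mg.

τ/t½ = 5/2 ≈ 2.5, so f = (1/2)^(5/2) ≈ 0.176777.
Cmin,ss = (D/Vd)·f/(1−f), so D = Cmin,ss·Vd·(1−f)/f.
D = 3 × 119 × (1−f)/f ≈ 3 × 119 × 4.65684 ≈ 1662.49 mg.

1662 mg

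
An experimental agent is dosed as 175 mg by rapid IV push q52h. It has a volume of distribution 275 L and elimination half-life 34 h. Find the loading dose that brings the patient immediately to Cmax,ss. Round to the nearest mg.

f = (1/2)^(52/34) ≈ 0.346419; accumulation ratio R = 1/(1−f) ≈ 1.53003.
Loading dose to hit Cmax,ss on first dose: D_load = D_maint·R ≈ 175 × 1.53003 ≈ 267.76 mg.

268 mg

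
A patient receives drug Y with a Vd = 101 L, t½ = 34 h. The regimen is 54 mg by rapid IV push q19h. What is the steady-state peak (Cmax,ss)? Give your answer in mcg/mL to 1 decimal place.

1.7 mcg/mL

τ/t½ = 19/34 ≈ 0.55882, so fraction remaining f = (1/2)^(19/34) ≈ 0.6789.
Accumulation ratio R = 1/(1 − f) ≈ 1/0.3211 ≈ 3.1143.
Single-dose peak C₀ = D/Vd = 54/101 ≈ 0.535 mcg/mL.
Steady-state peak Cmax,ss = C₀·R ≈ 0.535 × 3.1143 ≈ 1.666 mcg/mL.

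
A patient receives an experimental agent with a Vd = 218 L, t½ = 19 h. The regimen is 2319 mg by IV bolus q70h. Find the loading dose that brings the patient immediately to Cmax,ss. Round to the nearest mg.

2515 mg

f = (1/2)^(70/19) ≈ 0.077793; accumulation ratio R = 1/(1−f) ≈ 1.08436.
Loading dose to hit Cmax,ss on first dose: D_load = D_maint·R ≈ 2319 × 1.08436 ≈ 2514.63 mg.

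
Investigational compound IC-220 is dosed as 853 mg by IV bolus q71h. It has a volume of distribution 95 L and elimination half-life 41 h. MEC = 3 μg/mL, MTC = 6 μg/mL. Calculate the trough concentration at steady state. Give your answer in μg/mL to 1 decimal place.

3.9 μg/mL

τ/t½ = 71/41 ≈ 1.7317, so fraction remaining f = (1/2)^(71/41) ≈ 0.3011.
At steady state, accumulation factor R = 1/(1 − e^(−kτ)) ≈ 1.4308.
Single-dose peak C₀ = D/Vd = 853/95 ≈ 8.979 μg/mL.
Steady-state peak Cmax,ss = C₀·R ≈ 8.979 × 1.4308 ≈ 12.847 μg/mL.
Steady-state trough Cmin,ss = Cmax,ss·f ≈ 12.847 × 0.3011 ≈ 3.868 μg/mL.
Trough 3.9 μg/mL vs MEC 3 μg/mL: adequate.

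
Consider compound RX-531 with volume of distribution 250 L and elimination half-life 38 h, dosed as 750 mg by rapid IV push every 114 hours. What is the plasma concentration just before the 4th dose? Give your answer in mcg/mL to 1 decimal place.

0.4 mcg/mL

f = (1/2)^(τ/t½) = (1/2)^(114/38) ≈ 0.1250.
C₀ = D/Vd = 750/250 ≈ 3.000 mcg/mL.
Before the 4th dose, 3 doses have been given. Superposition: Cmin = C₀·(f + f² + … + f^3).
≈ 3.000 × (0.1250 + 0.0156 + 0.0020) ≈ 3.000 × 0.1426 ≈ 0.428 mcg/mL.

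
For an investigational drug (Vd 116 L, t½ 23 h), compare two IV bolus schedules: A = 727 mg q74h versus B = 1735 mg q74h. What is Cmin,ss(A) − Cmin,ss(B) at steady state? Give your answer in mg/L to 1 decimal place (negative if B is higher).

-1.0 mg/L

Regimen A: f = (1/2)^(74/23) ≈ 0.1075; Cmin,ss = (727/116)·f/(1−f) ≈ 0.755 mg/L.
Regimen B: f = (1/2)^(74/23) ≈ 0.1075; Cmin,ss = (1735/116)·f/(1−f) ≈ 1.802 mg/L.
Difference ≈ 0.755 − 1.802 ≈ -1.047 mg/L.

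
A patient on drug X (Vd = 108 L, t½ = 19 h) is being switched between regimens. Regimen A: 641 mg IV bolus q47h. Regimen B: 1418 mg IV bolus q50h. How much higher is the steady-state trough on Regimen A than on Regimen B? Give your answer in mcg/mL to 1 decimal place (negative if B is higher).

Regimen A: f = (1/2)^(47/19) ≈ 0.1800; Cmin,ss = (641/108)·f/(1−f) ≈ 1.303 mcg/mL.
Regimen B: f = (1/2)^(50/19) ≈ 0.1614; Cmin,ss = (1418/108)·f/(1−f) ≈ 2.527 mcg/mL.
Difference ≈ 1.303 − 2.527 ≈ -1.224 mcg/mL.

-1.2 mcg/mL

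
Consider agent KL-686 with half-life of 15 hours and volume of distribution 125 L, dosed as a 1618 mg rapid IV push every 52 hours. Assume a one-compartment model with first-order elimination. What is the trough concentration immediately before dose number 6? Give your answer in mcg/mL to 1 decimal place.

1.3 mcg/mL

f = (1/2)^(τ/t½) = (1/2)^(52/15) ≈ 0.0905.
C₀ = D/Vd = 1618/125 ≈ 12.944 mcg/mL.
Before the 6th dose, 5 doses have been given. Superposition: Cmin = C₀·(f + f² + … + f^5).
≈ 12.944 × (0.0905 + 0.0082 + 0.0007 + 0.0001 + 0.0000) ≈ 12.944 × 0.0995 ≈ 1.288 mcg/mL.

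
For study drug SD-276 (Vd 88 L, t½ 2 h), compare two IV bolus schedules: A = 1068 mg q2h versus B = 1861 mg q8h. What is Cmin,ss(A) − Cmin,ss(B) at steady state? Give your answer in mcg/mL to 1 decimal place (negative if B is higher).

Regimen A: f = (1/2)^(2/2) ≈ 0.5000; Cmin,ss = (1068/88)·f/(1−f) ≈ 12.136 mcg/mL.
Regimen B: f = (1/2)^(8/2) ≈ 0.0625; Cmin,ss = (1861/88)·f/(1−f) ≈ 1.410 mcg/mL.
Difference ≈ 12.136 − 1.410 ≈ 10.726 mcg/mL.

10.7 mcg/mL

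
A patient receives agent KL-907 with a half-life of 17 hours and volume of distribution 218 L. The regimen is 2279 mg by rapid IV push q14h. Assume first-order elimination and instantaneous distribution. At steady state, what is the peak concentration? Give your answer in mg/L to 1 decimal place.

24.0 mg/L

τ/t½ = 14/17 ≈ 0.82353, so fraction remaining f = (1/2)^(14/17) ≈ 0.5651.
At steady state, accumulation factor R = 1/(1 − e^(−kτ)) ≈ 2.2994.
Each bolus raises the concentration by D/Vd = 2279/218 ≈ 10.454 mg/L.
Steady-state peak Cmax,ss = C₀·R ≈ 10.454 × 2.2994 ≈ 24.038 mg/L.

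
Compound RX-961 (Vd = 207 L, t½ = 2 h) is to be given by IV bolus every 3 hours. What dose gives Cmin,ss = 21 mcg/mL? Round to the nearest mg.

7948 mg

τ/t½ = 3/2 ≈ 1.5, so f = (1/2)^(3/2) ≈ 0.353553.
Cmin,ss = (D/Vd)·f/(1−f), so D = Cmin,ss·Vd·(1−f)/f.
D = 21 × 207 × (1−f)/f ≈ 21 × 207 × 1.82843 ≈ 7948.19 mg.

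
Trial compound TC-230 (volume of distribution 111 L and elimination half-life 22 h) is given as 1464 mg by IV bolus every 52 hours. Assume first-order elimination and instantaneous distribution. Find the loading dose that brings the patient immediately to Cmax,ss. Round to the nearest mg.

1817 mg

f = (1/2)^(52/22) ≈ 0.194301; accumulation ratio R = 1/(1−f) ≈ 1.24116.
Loading dose to hit Cmax,ss on first dose: D_load = D_maint·R ≈ 1464 × 1.24116 ≈ 1817.06 mg.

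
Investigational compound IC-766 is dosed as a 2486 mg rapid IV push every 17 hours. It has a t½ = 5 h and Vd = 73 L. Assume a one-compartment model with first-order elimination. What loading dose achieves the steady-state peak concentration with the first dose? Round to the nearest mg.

2746 mg

f = (1/2)^(17/5) ≈ 0.094732; accumulation ratio R = 1/(1−f) ≈ 1.10465.
Loading dose to hit Cmax,ss on first dose: D_load = D_maint·R ≈ 2486 × 1.10465 ≈ 2746.16 mg.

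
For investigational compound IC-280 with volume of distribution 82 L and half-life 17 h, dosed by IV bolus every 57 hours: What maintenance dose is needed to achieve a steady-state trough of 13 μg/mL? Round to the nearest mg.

τ/t½ = 57/17 ≈ 3.3529, so f = (1/2)^(57/17) ≈ 0.097873.
Cmin,ss = (D/Vd)·f/(1−f), so D = Cmin,ss·Vd·(1−f)/f.
D = 13 × 82 × (1−f)/f ≈ 13 × 82 × 9.21732 ≈ 9825.66 mg.

9826 mg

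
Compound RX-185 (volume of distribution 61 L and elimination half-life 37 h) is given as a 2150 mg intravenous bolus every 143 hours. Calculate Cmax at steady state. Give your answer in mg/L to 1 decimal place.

37.8 mg/L

k = ln2/t½ = ln2/37 ≈ 0.018734 h⁻¹; fraction remaining f = e^(−kτ) = e^(−0.018734×143) ≈ 0.0686.
Accumulation ratio R = 1/(1 − f) ≈ 1/0.9314 ≈ 1.0737.
Each bolus raises the concentration by D/Vd = 2150/61 ≈ 35.246 mg/L.
Steady-state peak Cmax,ss = C₀·R ≈ 35.246 × 1.0737 ≈ 37.844 mg/L.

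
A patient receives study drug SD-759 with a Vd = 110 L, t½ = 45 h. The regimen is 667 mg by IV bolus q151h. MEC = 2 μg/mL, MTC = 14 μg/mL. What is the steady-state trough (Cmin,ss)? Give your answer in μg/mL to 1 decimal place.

Over one 151-h interval, 151/45 ≈ 3.3556 half-lives elapse, leaving f ≈ 0.0977 of each dose.
Each bolus raises the concentration by D/Vd = 667/110 ≈ 6.064 μg/mL.
Steady-state trough Cmin,ss = C₀·f/(1−f) ≈ 6.064 × 0.0977/0.9023 ≈ 0.657 μg/mL.
Trough 0.7 μg/mL vs MEC 2 μg/mL: subtherapeutic.

0.7 μg/mL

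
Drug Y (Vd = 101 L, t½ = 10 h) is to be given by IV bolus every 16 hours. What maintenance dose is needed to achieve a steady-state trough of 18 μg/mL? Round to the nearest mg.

τ/t½ = 16/10 ≈ 1.6, so f = (1/2)^(16/10) ≈ 0.329877.
Cmin,ss = (D/Vd)·f/(1−f), so D = Cmin,ss·Vd·(1−f)/f.
D = 18 × 101 × (1−f)/f ≈ 18 × 101 × 2.03143 ≈ 3693.14 mg.

3693 mg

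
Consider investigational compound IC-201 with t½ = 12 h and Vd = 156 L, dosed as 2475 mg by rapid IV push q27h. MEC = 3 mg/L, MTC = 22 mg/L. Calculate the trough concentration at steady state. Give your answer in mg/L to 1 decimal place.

Over one 27-h interval, 27/12 ≈ 2.25 half-lives elapse, leaving f ≈ 0.2102 of each dose.
Accumulation ratio R = 1/(1 − f) ≈ 1/0.7898 ≈ 1.2661.
Single-dose peak C₀ = D/Vd = 2475/156 ≈ 15.865 mg/L.
Cmax,ss = C₀/(1 − f) ≈ 15.865/0.7898 ≈ 20.087 mg/L.
Steady-state trough Cmin,ss = Cmax,ss·f ≈ 20.087 × 0.2102 ≈ 4.222 mg/L.
Trough 4.2 mg/L vs MEC 3 mg/L: adequate.

4.2 mg/L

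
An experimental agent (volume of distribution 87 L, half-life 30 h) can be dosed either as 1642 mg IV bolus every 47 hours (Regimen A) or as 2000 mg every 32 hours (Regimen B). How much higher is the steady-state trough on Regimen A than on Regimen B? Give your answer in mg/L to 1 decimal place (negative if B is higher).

-11.4 mg/L

Regimen A: f = (1/2)^(47/30) ≈ 0.3376; Cmin,ss = (1642/87)·f/(1−f) ≈ 9.619 mg/L.
Regimen B: f = (1/2)^(32/30) ≈ 0.4774; Cmin,ss = (2000/87)·f/(1−f) ≈ 21.000 mg/L.
Difference ≈ 9.619 − 21.000 ≈ -11.381 mg/L.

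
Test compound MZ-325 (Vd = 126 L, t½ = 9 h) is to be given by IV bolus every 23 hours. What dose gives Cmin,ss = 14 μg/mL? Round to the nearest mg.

8606 mg

τ/t½ = 23/9 ≈ 2.5556, so f = (1/2)^(23/9) ≈ 0.170099.
Cmin,ss = (D/Vd)·f/(1−f), so D = Cmin,ss·Vd·(1−f)/f.
D = 14 × 126 × (1−f)/f ≈ 14 × 126 × 4.87893 ≈ 8606.43 mg.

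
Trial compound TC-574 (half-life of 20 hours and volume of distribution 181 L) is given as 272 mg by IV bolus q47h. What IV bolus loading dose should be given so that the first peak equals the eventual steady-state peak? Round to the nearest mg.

338 mg

f = (1/2)^(47/20) ≈ 0.196146; accumulation ratio R = 1/(1−f) ≈ 1.24401.
Loading dose to hit Cmax,ss on first dose: D_load = D_maint·R ≈ 272 × 1.24401 ≈ 338.37 mg.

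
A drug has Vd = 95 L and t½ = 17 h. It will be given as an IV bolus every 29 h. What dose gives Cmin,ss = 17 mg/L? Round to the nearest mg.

τ/t½ = 29/17 ≈ 1.7059, so f = (1/2)^(29/17) ≈ 0.306534.
Cmin,ss = (D/Vd)·f/(1−f), so D = Cmin,ss·Vd·(1−f)/f.
D = 17 × 95 × (1−f)/f ≈ 17 × 95 × 2.26228 ≈ 3653.58 mg.

3654 mg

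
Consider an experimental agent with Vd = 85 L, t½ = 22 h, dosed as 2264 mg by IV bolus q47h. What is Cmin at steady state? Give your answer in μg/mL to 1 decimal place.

7.8 μg/mL

Over one 47-h interval, 47/22 ≈ 2.1364 half-lives elapse, leaving f ≈ 0.2275 of each dose.
At steady state, accumulation factor R = 1/(1 − e^(−kτ)) ≈ 1.2945.
Single-dose peak C₀ = D/Vd = 2264/85 ≈ 26.635 μg/mL.
Cmax,ss = C₀/(1 − f) ≈ 26.635/0.7725 ≈ 34.479 μg/mL.
One interval later, Cmin,ss = Cmax,ss·e^(−kτ) ≈ 34.479 × 0.2275 ≈ 7.844 μg/mL.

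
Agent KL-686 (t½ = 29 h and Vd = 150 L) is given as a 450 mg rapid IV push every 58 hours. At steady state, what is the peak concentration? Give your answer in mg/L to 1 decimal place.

The dosing interval is 2 half-lives, so f = 2^(−2) = 0.25.
At steady state, R = 1/(1 − 0.25) = 4/3.
Single-dose peak C₀ = D/Vd = 450/150 = 3 mg/L.
Steady-state peak Cmax,ss = C₀·R = 3 × 4/3 ≈ 4.000 mg/L.

4.0 mg/L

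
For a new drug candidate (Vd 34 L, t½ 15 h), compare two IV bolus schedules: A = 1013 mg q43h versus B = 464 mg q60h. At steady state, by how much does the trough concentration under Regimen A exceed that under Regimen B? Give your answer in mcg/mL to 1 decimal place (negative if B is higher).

Regimen A: f = (1/2)^(43/15) ≈ 0.1371; Cmin,ss = (1013/34)·f/(1−f) ≈ 4.734 mcg/mL.
Regimen B: f = (1/2)^(60/15) ≈ 0.0625; Cmin,ss = (464/34)·f/(1−f) ≈ 0.910 mcg/mL.
Difference ≈ 4.734 − 0.910 ≈ 3.824 mcg/mL.

3.8 mcg/mL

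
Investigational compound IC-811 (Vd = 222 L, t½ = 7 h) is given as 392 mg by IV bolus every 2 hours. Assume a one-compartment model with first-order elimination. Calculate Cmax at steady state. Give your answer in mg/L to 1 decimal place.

9.8 mg/L

k = ln2/t½ = ln2/7 ≈ 0.099021 h⁻¹; fraction remaining f = e^(−kτ) = e^(−0.099021×2) ≈ 0.8203.
Accumulation ratio R = 1/(1 − f) ≈ 1/0.1797 ≈ 5.5648.
Single-dose peak C₀ = D/Vd = 392/222 ≈ 1.766 mg/L.
Steady-state peak Cmax,ss = C₀·R ≈ 1.766 × 5.5648 ≈ 9.827 mg/L.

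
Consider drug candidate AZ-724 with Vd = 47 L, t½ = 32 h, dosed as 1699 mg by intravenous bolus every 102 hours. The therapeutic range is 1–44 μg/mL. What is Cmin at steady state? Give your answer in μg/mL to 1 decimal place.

k = ln2/t½ = ln2/32 ≈ 0.021661 h⁻¹; fraction remaining f = e^(−kτ) = e^(−0.021661×102) ≈ 0.1098.
At steady state, accumulation factor R = 1/(1 − e^(−kτ)) ≈ 1.1233.
Single-dose peak C₀ = D/Vd = 1699/47 ≈ 36.149 μg/mL.
Steady-state peak Cmax,ss = C₀·R ≈ 36.149 × 1.1233 ≈ 40.606 μg/mL.
One interval later, Cmin,ss = Cmax,ss·e^(−kτ) ≈ 40.606 × 0.1098 ≈ 4.459 μg/mL.
Trough 4.5 μg/mL vs MEC 1 μg/mL: adequate.

4.5 μg/mL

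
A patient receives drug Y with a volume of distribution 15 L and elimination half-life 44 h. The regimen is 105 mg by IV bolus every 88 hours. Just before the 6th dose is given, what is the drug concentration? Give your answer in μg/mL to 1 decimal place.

2.3 μg/mL

f = (1/2)^(τ/t½) = (1/2)^(88/44) ≈ 0.2500.
C₀ = D/Vd = 105/15 ≈ 7.000 μg/mL.
Before the 6th dose, 5 doses have been given. Superposition: Cmin = C₀·(f + f² + … + f^5).
≈ 7.000 × (0.2500 + 0.0625 + 0.0156 + 0.0039 + 0.0010) ≈ 7.000 × 0.3330 ≈ 2.331 μg/mL.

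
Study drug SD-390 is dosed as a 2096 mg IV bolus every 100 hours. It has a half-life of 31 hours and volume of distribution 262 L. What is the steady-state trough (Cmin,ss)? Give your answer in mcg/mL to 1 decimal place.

k = ln2/t½ = ln2/31 ≈ 0.022360 h⁻¹; fraction remaining f = e^(−kτ) = e^(−0.022360×100) ≈ 0.1069.
Single-dose peak C₀ = D/Vd = 2096/262 ≈ 8.000 mcg/mL.
Steady-state trough Cmin,ss = C₀·f/(1−f) ≈ 8.000 × 0.1069/0.8931 ≈ 0.958 mcg/mL.

1.0 mcg/mL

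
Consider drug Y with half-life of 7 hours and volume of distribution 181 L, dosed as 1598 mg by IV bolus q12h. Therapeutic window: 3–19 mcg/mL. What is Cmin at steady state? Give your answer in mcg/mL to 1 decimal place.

3.9 mcg/mL

k = ln2/t½ = ln2/7 ≈ 0.099021 h⁻¹; fraction remaining f = e^(−kτ) = e^(−0.099021×12) ≈ 0.3048.
At steady state, accumulation factor R = 1/(1 − e^(−kτ)) ≈ 1.4384.
Each bolus raises the concentration by D/Vd = 1598/181 ≈ 8.829 mcg/mL.
Steady-state peak Cmax,ss = C₀·R ≈ 8.829 × 1.4384 ≈ 12.700 mcg/mL.
Steady-state trough Cmin,ss = Cmax,ss·f ≈ 12.700 × 0.3048 ≈ 3.871 mcg/mL.
Trough 3.9 mcg/mL vs MEC 3 mcg/mL: adequate.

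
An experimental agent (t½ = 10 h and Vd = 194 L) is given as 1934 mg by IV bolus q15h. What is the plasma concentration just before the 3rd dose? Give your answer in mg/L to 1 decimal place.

f = (1/2)^(τ/t½) = (1/2)^(15/10) ≈ 0.3536.
C₀ = D/Vd = 1934/194 ≈ 9.969 mg/L.
Before the 3rd dose, 2 doses have been given. Superposition: Cmin = C₀·(f + f²).
≈ 9.969 × (0.3536 + 0.1250) ≈ 9.969 × 0.4786 ≈ 4.771 mg/L.

4.8 mg/L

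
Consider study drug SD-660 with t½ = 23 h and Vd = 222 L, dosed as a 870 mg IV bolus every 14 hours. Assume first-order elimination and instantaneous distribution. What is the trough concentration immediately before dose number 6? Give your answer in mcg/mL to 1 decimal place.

6.6 mcg/mL

f = (1/2)^(τ/t½) = (1/2)^(14/23) ≈ 0.6558.
C₀ = D/Vd = 870/222 ≈ 3.919 mcg/mL.
Before the 6th dose, 5 doses have been given. Superposition: Cmin = C₀·(f + f² + … + f^5).
≈ 3.919 × (0.6558 + 0.4301 + 0.2820 + 0.1850 + 0.1213) ≈ 3.919 × 1.6742 ≈ 6.561 mcg/mL.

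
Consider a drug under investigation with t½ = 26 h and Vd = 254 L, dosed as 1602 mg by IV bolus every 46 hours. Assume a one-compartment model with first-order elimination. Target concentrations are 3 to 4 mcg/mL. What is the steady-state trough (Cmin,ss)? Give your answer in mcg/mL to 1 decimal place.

2.6 mcg/mL

k = ln2/t½ = ln2/26 ≈ 0.026660 h⁻¹; fraction remaining f = e^(−kτ) = e^(−0.026660×46) ≈ 0.2934.
Each bolus raises the concentration by D/Vd = 1602/254 ≈ 6.307 mcg/mL.
Steady-state trough Cmin,ss = C₀·f/(1−f) ≈ 6.307 × 0.2934/0.7066 ≈ 2.619 mcg/mL.
Trough 2.6 mcg/mL vs MEC 3 mcg/mL: subtherapeutic.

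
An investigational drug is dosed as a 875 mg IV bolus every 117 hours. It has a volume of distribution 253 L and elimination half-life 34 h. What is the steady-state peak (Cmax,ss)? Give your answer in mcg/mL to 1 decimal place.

Over one 117-h interval, 117/34 ≈ 3.4412 half-lives elapse, leaving f ≈ 0.0921 of each dose.
At steady state, accumulation factor R = 1/(1 − e^(−kτ)) ≈ 1.1014.
Single-dose peak C₀ = D/Vd = 875/253 ≈ 3.458 mcg/mL.
Steady-state peak Cmax,ss = C₀·R ≈ 3.458 × 1.1014 ≈ 3.809 mcg/mL.

3.8 mcg/mL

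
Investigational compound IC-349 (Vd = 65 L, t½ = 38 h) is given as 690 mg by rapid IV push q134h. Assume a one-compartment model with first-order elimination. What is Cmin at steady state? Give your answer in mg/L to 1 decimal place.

1.0 mg/L

τ/t½ = 134/38 ≈ 3.5263, so fraction remaining f = (1/2)^(134/38) ≈ 0.0868.
Single-dose peak C₀ = D/Vd = 690/65 ≈ 10.615 mg/L.
Steady-state trough Cmin,ss = C₀·f/(1−f) ≈ 10.615 × 0.0868/0.9132 ≈ 1.009 mg/L.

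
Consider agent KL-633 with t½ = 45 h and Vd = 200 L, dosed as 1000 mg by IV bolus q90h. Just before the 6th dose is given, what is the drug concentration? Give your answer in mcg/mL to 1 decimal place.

f = (1/2)^(τ/t½) = (1/2)^(90/45) ≈ 0.2500.
C₀ = D/Vd = 1000/200 ≈ 5.000 mcg/mL.
Before the 6th dose, 5 doses have been given. Superposition: Cmin = C₀·(f + f² + … + f^5).
≈ 5.000 × (0.2500 + 0.0625 + 0.0156 + 0.0039 + 0.0010) ≈ 5.000 × 0.3330 ≈ 1.665 mcg/mL.

1.7 mcg/mL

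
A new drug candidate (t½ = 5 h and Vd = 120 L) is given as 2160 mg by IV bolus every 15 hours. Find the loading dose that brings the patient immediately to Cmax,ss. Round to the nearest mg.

2469 mg

f = (1/2)^(15/5) ≈ 0.125000; accumulation ratio R = 1/(1−f) ≈ 1.14286.
Loading dose to hit Cmax,ss on first dose: D_load = D_maint·R ≈ 2160 × 1.14286 ≈ 2468.58 mg.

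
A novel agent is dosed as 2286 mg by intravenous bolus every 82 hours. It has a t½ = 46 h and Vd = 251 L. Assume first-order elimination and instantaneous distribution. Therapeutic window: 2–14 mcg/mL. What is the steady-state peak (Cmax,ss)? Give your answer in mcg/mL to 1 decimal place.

12.8 mcg/mL

τ/t½ = 82/46 ≈ 1.7826, so fraction remaining f = (1/2)^(82/46) ≈ 0.2907.
At steady state, accumulation factor R = 1/(1 − e^(−kτ)) ≈ 1.4098.
Single-dose peak C₀ = D/Vd = 2286/251 ≈ 9.108 mcg/mL.
Cmax,ss = C₀/(1 − f) ≈ 9.108/0.7093 ≈ 12.841 mcg/mL.
Peak 12.8 mcg/mL vs MTC 14 mcg/mL: below toxic threshold.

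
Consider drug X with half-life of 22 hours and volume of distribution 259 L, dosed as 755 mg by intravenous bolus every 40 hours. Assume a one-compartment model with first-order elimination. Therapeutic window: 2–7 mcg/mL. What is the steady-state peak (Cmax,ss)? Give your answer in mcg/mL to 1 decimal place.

4.1 mcg/mL

k = ln2/t½ = ln2/22 ≈ 0.031507 h⁻¹; fraction remaining f = e^(−kτ) = e^(−0.031507×40) ≈ 0.2836.
At steady state, accumulation factor R = 1/(1 − e^(−kτ)) ≈ 1.3959.
Single-dose peak C₀ = D/Vd = 755/259 ≈ 2.915 mcg/mL.
Steady-state peak Cmax,ss = C₀·R ≈ 2.915 × 1.3959 ≈ 4.069 mcg/mL.
Peak 4.1 mcg/mL vs MTC 7 mcg/mL: below toxic threshold.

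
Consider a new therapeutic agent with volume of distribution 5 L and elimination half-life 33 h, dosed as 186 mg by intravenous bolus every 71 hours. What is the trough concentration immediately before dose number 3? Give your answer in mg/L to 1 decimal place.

f = (1/2)^(τ/t½) = (1/2)^(71/33) ≈ 0.2251.
C₀ = D/Vd = 186/5 ≈ 37.200 mg/L.
Before the 3rd dose, 2 doses have been given. Superposition: Cmin = C₀·(f + f²).
≈ 37.200 × (0.2251 + 0.0507) ≈ 37.200 × 0.2758 ≈ 10.260 mg/L.

10.3 mg/L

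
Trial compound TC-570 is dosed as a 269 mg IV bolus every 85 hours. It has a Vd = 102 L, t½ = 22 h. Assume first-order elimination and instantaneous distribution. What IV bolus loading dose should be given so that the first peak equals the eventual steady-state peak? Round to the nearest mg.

289 mg

f = (1/2)^(85/22) ≈ 0.068696; accumulation ratio R = 1/(1−f) ≈ 1.07376.
Loading dose to hit Cmax,ss on first dose: D_load = D_maint·R ≈ 269 × 1.07376 ≈ 288.84 mg.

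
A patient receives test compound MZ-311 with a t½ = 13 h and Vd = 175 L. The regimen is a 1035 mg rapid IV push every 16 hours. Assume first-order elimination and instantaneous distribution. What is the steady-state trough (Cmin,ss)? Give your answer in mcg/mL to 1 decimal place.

4.4 mcg/mL

k = ln2/t½ = ln2/13 ≈ 0.053319 h⁻¹; fraction remaining f = e^(−kτ) = e^(−0.053319×16) ≈ 0.4261.
Accumulation ratio R = 1/(1 − f) ≈ 1/0.5739 ≈ 1.7425.
Single-dose peak C₀ = D/Vd = 1035/175 ≈ 5.914 mcg/mL.
Cmax,ss = C₀/(1 − f) ≈ 5.914/0.5739 ≈ 10.305 mcg/mL.
One interval later, Cmin,ss = Cmax,ss·e^(−kτ) ≈ 10.305 × 0.4261 ≈ 4.391 mcg/mL.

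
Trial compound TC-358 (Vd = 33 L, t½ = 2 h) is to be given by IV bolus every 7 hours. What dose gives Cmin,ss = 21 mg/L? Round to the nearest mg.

τ/t½ = 7/2 ≈ 3.5, so f = (1/2)^(7/2) ≈ 0.088388.
Cmin,ss = (D/Vd)·f/(1−f), so D = Cmin,ss·Vd·(1−f)/f.
D = 21 × 33 × (1−f)/f ≈ 21 × 33 × 10.31375 ≈ 7147.43 mg.

7147 mg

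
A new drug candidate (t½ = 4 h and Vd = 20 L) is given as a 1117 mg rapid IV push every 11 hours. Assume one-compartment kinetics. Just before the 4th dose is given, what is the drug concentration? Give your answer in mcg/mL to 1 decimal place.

9.7 mcg/mL

f = (1/2)^(τ/t½) = (1/2)^(11/4) ≈ 0.1487.
C₀ = D/Vd = 1117/20 ≈ 55.850 mcg/mL.
Before the 4th dose, 3 doses have been given. Superposition: Cmin = C₀·(f + f² + … + f^3).
≈ 55.850 × (0.1487 + 0.0221 + 0.0033) ≈ 55.850 × 0.1741 ≈ 9.723 mcg/mL.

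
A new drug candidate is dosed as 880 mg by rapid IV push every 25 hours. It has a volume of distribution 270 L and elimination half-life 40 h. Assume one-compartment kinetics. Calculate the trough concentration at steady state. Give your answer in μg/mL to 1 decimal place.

Over one 25-h interval, 25/40 ≈ 0.625 half-lives elapse, leaving f ≈ 0.6484 of each dose.
Single-dose peak C₀ = D/Vd = 880/270 ≈ 3.259 μg/mL.
Steady-state trough Cmin,ss = C₀·f/(1−f) ≈ 3.259 × 0.6484/0.3516 ≈ 6.010 μg/mL.

6.0 μg/mL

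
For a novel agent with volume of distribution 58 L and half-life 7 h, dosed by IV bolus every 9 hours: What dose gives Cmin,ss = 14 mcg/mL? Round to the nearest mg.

1168 mg

τ/t½ = 9/7 ≈ 1.2857, so f = (1/2)^(9/7) ≈ 0.410168.
Cmin,ss = (D/Vd)·f/(1−f), so D = Cmin,ss·Vd·(1−f)/f.
D = 14 × 58 × (1−f)/f ≈ 14 × 58 × 1.43803 ≈ 1167.68 mg.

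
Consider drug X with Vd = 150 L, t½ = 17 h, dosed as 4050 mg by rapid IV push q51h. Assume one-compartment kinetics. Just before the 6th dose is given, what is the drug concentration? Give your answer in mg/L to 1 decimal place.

3.9 mg/L

f = (1/2)^(τ/t½) = (1/2)^(51/17) ≈ 0.1250.
C₀ = D/Vd = 4050/150 ≈ 27.000 mg/L.
Before the 6th dose, 5 doses have been given. Superposition: Cmin = C₀·(f + f² + … + f^5).
≈ 27.000 × (0.1250 + 0.0156 + 0.0020 + 0.0002 + 0.0000) ≈ 27.000 × 0.1428 ≈ 3.856 mg/L.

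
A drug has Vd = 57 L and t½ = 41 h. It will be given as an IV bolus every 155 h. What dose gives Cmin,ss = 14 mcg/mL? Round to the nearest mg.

τ/t½ = 155/41 ≈ 3.7805, so f = (1/2)^(155/41) ≈ 0.072771.
Cmin,ss = (D/Vd)·f/(1−f), so D = Cmin,ss·Vd·(1−f)/f.
D = 14 × 57 × (1−f)/f ≈ 14 × 57 × 12.74174 ≈ 10167.91 mg.

10168 mg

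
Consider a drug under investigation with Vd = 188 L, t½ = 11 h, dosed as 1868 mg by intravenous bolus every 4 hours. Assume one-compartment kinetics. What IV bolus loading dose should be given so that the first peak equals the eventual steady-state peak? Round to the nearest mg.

8384 mg

f = (1/2)^(4/11) ≈ 0.777203; accumulation ratio R = 1/(1−f) ≈ 4.48839.
Loading dose to hit Cmax,ss on first dose: D_load = D_maint·R ≈ 1868 × 4.48839 ≈ 8384.31 mg.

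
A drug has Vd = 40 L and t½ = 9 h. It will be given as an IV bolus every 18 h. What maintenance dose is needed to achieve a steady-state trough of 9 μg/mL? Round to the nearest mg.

1080 mg

τ/t½ = 18/9 ≈ 2, so f = (1/2)^(18/9) ≈ 0.250000.
Cmin,ss = (D/Vd)·f/(1−f), so D = Cmin,ss·Vd·(1−f)/f.
D = 9 × 40 × (1−f)/f ≈ 9 × 40 × 3.00000 ≈ 1080.00 mg.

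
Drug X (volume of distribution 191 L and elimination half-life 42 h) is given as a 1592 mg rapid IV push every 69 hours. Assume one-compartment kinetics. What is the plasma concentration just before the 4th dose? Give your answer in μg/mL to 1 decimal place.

3.8 μg/mL

f = (1/2)^(τ/t½) = (1/2)^(69/42) ≈ 0.3202.
C₀ = D/Vd = 1592/191 ≈ 8.335 μg/mL.
Before the 4th dose, 3 doses have been given. Superposition: Cmin = C₀·(f + f² + … + f^3).
≈ 8.335 × (0.3202 + 0.1025 + 0.0328) ≈ 8.335 × 0.4555 ≈ 3.797 μg/mL.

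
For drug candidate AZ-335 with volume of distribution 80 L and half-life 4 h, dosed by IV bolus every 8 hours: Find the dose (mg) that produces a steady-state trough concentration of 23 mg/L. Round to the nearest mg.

τ/t½ = 8/4 ≈ 2, so f = (1/2)^(8/4) ≈ 0.250000.
Cmin,ss = (D/Vd)·f/(1−f), so D = Cmin,ss·Vd·(1−f)/f.
D = 23 × 80 × (1−f)/f ≈ 23 × 80 × 3.00000 ≈ 5520.00 mg.

5520 mg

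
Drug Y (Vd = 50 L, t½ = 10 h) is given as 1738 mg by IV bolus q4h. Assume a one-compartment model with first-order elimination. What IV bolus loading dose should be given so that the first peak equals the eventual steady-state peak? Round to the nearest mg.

f = (1/2)^(4/10) ≈ 0.757858; accumulation ratio R = 1/(1−f) ≈ 4.12981.
Loading dose to hit Cmax,ss on first dose: D_load = D_maint·R ≈ 1738 × 4.12981 ≈ 7177.61 mg.

7178 mg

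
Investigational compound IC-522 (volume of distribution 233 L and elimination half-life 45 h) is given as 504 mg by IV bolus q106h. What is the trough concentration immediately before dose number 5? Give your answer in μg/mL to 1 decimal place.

f = (1/2)^(τ/t½) = (1/2)^(106/45) ≈ 0.1954.
C₀ = D/Vd = 504/233 ≈ 2.163 μg/mL.
Before the 5th dose, 4 doses have been given. Superposition: Cmin = C₀·(f + f² + … + f^4).
≈ 2.163 × (0.1954 + 0.0382 + 0.0075 + 0.0015) ≈ 2.163 × 0.2426 ≈ 0.525 μg/mL.

0.5 μg/mL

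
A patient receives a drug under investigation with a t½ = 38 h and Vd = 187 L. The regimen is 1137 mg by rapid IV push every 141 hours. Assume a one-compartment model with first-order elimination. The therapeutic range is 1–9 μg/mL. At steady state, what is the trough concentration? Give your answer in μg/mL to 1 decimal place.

0.5 μg/mL

k = ln2/t½ = ln2/38 ≈ 0.018241 h⁻¹; fraction remaining f = e^(−kτ) = e^(−0.018241×141) ≈ 0.0764.
Each bolus raises the concentration by D/Vd = 1137/187 ≈ 6.080 μg/mL.
Steady-state trough Cmin,ss = C₀·f/(1−f) ≈ 6.080 × 0.0764/0.9236 ≈ 0.503 μg/mL.
Trough 0.5 μg/mL vs MEC 1 μg/mL: subtherapeutic.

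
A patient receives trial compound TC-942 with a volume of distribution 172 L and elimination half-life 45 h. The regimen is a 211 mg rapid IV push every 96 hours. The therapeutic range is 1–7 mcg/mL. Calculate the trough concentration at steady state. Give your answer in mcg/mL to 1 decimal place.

0.4 mcg/mL

Over one 96-h interval, 96/45 ≈ 2.1333 half-lives elapse, leaving f ≈ 0.2279 of each dose.
Accumulation ratio R = 1/(1 − f) ≈ 1/0.7721 ≈ 1.2952.
Each bolus raises the concentration by D/Vd = 211/172 ≈ 1.227 mcg/mL.
Steady-state peak Cmax,ss = C₀·R ≈ 1.227 × 1.2952 ≈ 1.589 mcg/mL.
Steady-state trough Cmin,ss = Cmax,ss·f ≈ 1.589 × 0.2279 ≈ 0.362 mcg/mL.
Trough 0.4 mcg/mL vs MEC 1 mcg/mL: subtherapeutic.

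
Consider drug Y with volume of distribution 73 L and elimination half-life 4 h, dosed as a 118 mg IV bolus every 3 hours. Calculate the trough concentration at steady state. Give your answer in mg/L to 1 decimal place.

2.4 mg/L

τ/t½ = 3/4 ≈ 0.75, so fraction remaining f = (1/2)^(3/4) ≈ 0.5946.
At steady state, accumulation factor R = 1/(1 − e^(−kτ)) ≈ 2.4667.
Single-dose peak C₀ = D/Vd = 118/73 ≈ 1.616 mg/L.
Steady-state peak Cmax,ss = C₀·R ≈ 1.616 × 2.4667 ≈ 3.986 mg/L.
One interval later, Cmin,ss = Cmax,ss·e^(−kτ) ≈ 3.986 × 0.5946 ≈ 2.370 mg/L.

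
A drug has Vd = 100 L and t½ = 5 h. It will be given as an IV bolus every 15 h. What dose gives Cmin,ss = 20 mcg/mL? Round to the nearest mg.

τ/t½ = 15/5 ≈ 3, so f = (1/2)^(15/5) ≈ 0.125000.
Cmin,ss = (D/Vd)·f/(1−f), so D = Cmin,ss·Vd·(1−f)/f.
D = 20 × 100 × (1−f)/f ≈ 20 × 100 × 7.00000 ≈ 14000.00 mg.

14000 mg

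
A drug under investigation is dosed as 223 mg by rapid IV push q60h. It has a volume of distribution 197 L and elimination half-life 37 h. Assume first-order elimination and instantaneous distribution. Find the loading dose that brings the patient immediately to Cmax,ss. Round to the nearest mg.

330 mg

f = (1/2)^(60/37) ≈ 0.324970; accumulation ratio R = 1/(1−f) ≈ 1.48142.
Loading dose to hit Cmax,ss on first dose: D_load = D_maint·R ≈ 223 × 1.48142 ≈ 330.36 mg.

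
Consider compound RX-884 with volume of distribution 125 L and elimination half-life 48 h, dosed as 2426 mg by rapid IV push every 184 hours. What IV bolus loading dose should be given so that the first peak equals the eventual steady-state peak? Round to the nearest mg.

f = (1/2)^(184/48) ≈ 0.070154; accumulation ratio R = 1/(1−f) ≈ 1.07545.
Loading dose to hit Cmax,ss on first dose: D_load = D_maint·R ≈ 2426 × 1.07545 ≈ 2609.04 mg.

2609 mg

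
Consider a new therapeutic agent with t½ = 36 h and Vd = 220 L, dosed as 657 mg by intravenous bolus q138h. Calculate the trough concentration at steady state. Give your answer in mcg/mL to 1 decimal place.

0.2 mcg/mL

Over one 138-h interval, 138/36 ≈ 3.8333 half-lives elapse, leaving f ≈ 0.0702 of each dose.
Single-dose peak C₀ = D/Vd = 657/220 ≈ 2.986 mcg/mL.
Steady-state trough Cmin,ss = C₀·f/(1−f) ≈ 2.986 × 0.0702/0.9298 ≈ 0.225 mcg/mL.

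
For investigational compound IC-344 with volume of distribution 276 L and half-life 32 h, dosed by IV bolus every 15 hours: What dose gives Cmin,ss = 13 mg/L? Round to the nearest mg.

τ/t½ = 15/32 ≈ 0.46875, so f = (1/2)^(15/32) ≈ 0.722590.
Cmin,ss = (D/Vd)·f/(1−f), so D = Cmin,ss·Vd·(1−f)/f.
D = 13 × 276 × (1−f)/f ≈ 13 × 276 × 0.38391 ≈ 1377.47 mg.

1377 mg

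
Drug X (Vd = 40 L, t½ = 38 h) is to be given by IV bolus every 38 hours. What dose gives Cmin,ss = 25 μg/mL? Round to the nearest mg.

1000 mg

τ/t½ = 38/38 ≈ 1, so f = (1/2)^(38/38) ≈ 0.500000.
Cmin,ss = (D/Vd)·f/(1−f), so D = Cmin,ss·Vd·(1−f)/f.
D = 25 × 40 × (1−f)/f ≈ 25 × 40 × 1.00000 ≈ 1000.00 mg.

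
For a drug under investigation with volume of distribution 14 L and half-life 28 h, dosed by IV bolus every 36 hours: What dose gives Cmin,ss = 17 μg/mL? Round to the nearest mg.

τ/t½ = 36/28 ≈ 1.2857, so f = (1/2)^(36/28) ≈ 0.410168.
Cmin,ss = (D/Vd)·f/(1−f), so D = Cmin,ss·Vd·(1−f)/f.
D = 17 × 14 × (1−f)/f ≈ 17 × 14 × 1.43803 ≈ 342.25 mg.

342 mg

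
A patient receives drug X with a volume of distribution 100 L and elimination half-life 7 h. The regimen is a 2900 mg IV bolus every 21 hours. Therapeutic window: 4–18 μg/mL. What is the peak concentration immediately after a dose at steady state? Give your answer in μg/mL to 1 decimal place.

The dosing interval is 3 half-lives, so f = 2^(−3) = 0.125.
At steady state, R = 1/(1 − 0.125) = 8/7.
Single-dose peak C₀ = D/Vd = 2900/100 = 29 μg/mL.
Steady-state peak Cmax,ss = C₀·R = 29 × 8/7 ≈ 33.143 μg/mL.
Peak 33.1 μg/mL vs MTC 18 μg/mL: exceeds toxic threshold.

33.1 μg/mL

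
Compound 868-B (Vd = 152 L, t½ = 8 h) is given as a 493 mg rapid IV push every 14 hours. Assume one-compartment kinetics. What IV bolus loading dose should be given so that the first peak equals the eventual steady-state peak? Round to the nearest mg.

f = (1/2)^(14/8) ≈ 0.297302; accumulation ratio R = 1/(1−f) ≈ 1.42309.
Loading dose to hit Cmax,ss on first dose: D_load = D_maint·R ≈ 493 × 1.42309 ≈ 701.58 mg.

702 mg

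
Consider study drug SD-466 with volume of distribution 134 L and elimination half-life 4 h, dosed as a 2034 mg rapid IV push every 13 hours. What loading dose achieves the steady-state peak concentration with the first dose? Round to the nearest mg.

2273 mg

f = (1/2)^(13/4) ≈ 0.105112; accumulation ratio R = 1/(1−f) ≈ 1.11746.
Loading dose to hit Cmax,ss on first dose: D_load = D_maint·R ≈ 2034 × 1.11746 ≈ 2272.91 mg.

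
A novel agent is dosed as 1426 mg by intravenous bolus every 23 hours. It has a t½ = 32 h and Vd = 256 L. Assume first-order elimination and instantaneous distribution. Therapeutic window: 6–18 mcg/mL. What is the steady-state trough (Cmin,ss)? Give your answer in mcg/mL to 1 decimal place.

8.6 mcg/mL

k = ln2/t½ = ln2/32 ≈ 0.021661 h⁻¹; fraction remaining f = e^(−kτ) = e^(−0.021661×23) ≈ 0.6076.
Accumulation ratio R = 1/(1 − f) ≈ 1/0.3924 ≈ 2.5484.
Single-dose peak C₀ = D/Vd = 1426/256 ≈ 5.570 mcg/mL.
Cmax,ss = C₀/(1 − f) ≈ 5.570/0.3924 ≈ 14.195 mcg/mL.
Steady-state trough Cmin,ss = Cmax,ss·f ≈ 14.195 × 0.6076 ≈ 8.625 mcg/mL.
Trough 8.6 mcg/mL vs MEC 6 mcg/mL: adequate.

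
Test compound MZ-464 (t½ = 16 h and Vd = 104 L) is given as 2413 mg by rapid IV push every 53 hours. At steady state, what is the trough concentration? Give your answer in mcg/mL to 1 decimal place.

τ/t½ = 53/16 ≈ 3.3125, so fraction remaining f = (1/2)^(53/16) ≈ 0.1007.
Accumulation ratio R = 1/(1 − f) ≈ 1/0.8993 ≈ 1.1120.
Each bolus raises the concentration by D/Vd = 2413/104 ≈ 23.202 mcg/mL.
Cmax,ss = C₀/(1 − f) ≈ 23.202/0.8993 ≈ 25.800 mcg/mL.
One interval later, Cmin,ss = Cmax,ss·e^(−kτ) ≈ 25.800 × 0.1007 ≈ 2.598 mcg/mL.

2.6 mcg/mL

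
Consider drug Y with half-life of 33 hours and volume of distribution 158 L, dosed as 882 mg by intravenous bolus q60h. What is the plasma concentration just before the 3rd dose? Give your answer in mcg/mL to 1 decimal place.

f = (1/2)^(τ/t½) = (1/2)^(60/33) ≈ 0.2836.
C₀ = D/Vd = 882/158 ≈ 5.582 mcg/mL.
Before the 3rd dose, 2 doses have been given. Superposition: Cmin = C₀·(f + f²).
≈ 5.582 × (0.2836 + 0.0804) ≈ 5.582 × 0.3640 ≈ 2.032 mcg/mL.

2.0 mcg/mL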